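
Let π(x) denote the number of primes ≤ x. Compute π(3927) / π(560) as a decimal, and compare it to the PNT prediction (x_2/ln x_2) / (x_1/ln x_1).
π(3927)/π(560) = 544/102 ≈ 5.3333;  PNT prediction ≈ 5.3621.

π(560) = 102 and π(3927) = 544, so π(3927)/π(560) ≈ 5.3333. The PNT-predicted ratio is (3927/ln(3927)) / (560/ln(560)) ≈ 5.3621. The two agree to within a few percent, as expected.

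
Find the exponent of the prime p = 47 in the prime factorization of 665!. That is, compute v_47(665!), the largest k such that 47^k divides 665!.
v_47(665!) = 14

Legendre's formula: v_p(n!) = Σ_{k ≥ 1} ⌊n / p^k⌋. For p = 47, n = 665, the terms are:
  ⌊665/47^1⌋ = ⌊665/47⌋ = 14
(the next term ⌊665/47^2⌋ = 0, terminating the sum). Summing: v_47(665!) = 14 = 14.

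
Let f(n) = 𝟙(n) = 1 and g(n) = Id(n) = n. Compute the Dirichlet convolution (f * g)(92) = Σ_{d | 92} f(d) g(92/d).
(𝟙 * Id)(92) = 168

Divisors of 92: [1, 2, 4, 23, 46, 92]. For each d | 92:
  d = 1: 𝟙(1) · Id(92/1) = 1 · 92 = 92
  d = 2: 𝟙(2) · Id(92/2) = 1 · 46 = 46
  d = 4: 𝟙(4) · Id(92/4) = 1 · 23 = 23
  d = 23: 𝟙(23) · Id(92/23) = 1 · 4 = 4
  d = 46: 𝟙(46) · Id(92/46) = 1 · 2 = 2
  d = 92: 𝟙(92) · Id(92/92) = 1 · 1 = 1
Summing: (𝟙 * Id)(92) = 92 + 46 + 23 + 4 + 2 + 1 = 168.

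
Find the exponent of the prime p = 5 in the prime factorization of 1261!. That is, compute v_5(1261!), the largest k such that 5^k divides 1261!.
v_5(1261!) = 314

Legendre's formula: v_p(n!) = Σ_{k ≥ 1} ⌊n / p^k⌋. For p = 5, n = 1261, the terms are:
  ⌊1261/5^1⌋ = ⌊1261/5⌋ = 252
  ⌊1261/5^2⌋ = ⌊1261/25⌋ = 50
  ⌊1261/5^3⌋ = ⌊1261/125⌋ = 10
  ⌊1261/5^4⌋ = ⌊1261/625⌋ = 2
(the next term ⌊1261/5^5⌋ = 0, terminating the sum). Summing: v_5(1261!) = 252 + 50 + 10 + 2 = 314.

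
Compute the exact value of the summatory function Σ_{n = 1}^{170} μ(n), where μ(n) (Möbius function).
Σ_{n ≤ 170} μ(n) = -2

Compute μ(n) for each 1 ≤ n ≤ 170: μ(1) = 1, μ(2) = -1, μ(3) = -1, μ(4) = 0, μ(5) = -1, μ(6) = 1, μ(7) = -1, μ(8) = 0, μ(9) = 0, μ(10) = 1, μ(11) = -1, μ(12) = 0, μ(13) = -1, μ(14) = 1, μ(15) = 1, μ(16) = 0, μ(17) = -1, μ(18) = 0, μ(19) = -1, μ(20) = 0, μ(21) = 1, μ(22) = 1, μ(23) = -1, μ(24) = 0, μ(25) = 0, μ(26) = 1, μ(27) = 0, μ(28) = 0, μ(29) = -1, μ(30) = -1, μ(31) = -1, μ(32) = 0, μ(33) = 1, μ(34) = 1, μ(35) = 1, μ(36) = 0, μ(37) = -1, μ(38) = 1, μ(39) = 1, μ(40) = 0, μ(41) = -1, μ(42) = -1, μ(43) = -1, μ(44) = 0, μ(45) = 0, μ(46) = 1, μ(47) = -1, μ(48) = 0, μ(49) = 0, μ(50) = 0, μ(51) = 1, μ(52) = 0, μ(53) = -1, μ(54) = 0, μ(55) = 1, μ(56) = 0, μ(57) = 1, μ(58) = 1, μ(59) = -1, μ(60) = 0, μ(61) = -1, μ(62) = 1, μ(63) = 0, μ(64) = 0, μ(65) = 1, μ(66) = -1, μ(67) = -1, μ(68) = 0, μ(69) = 1, μ(70) = -1, μ(71) = -1, μ(72) = 0, μ(73) = -1, μ(74) = 1, μ(75) = 0, μ(76) = 0, μ(77) = 1, μ(78) = -1, μ(79) = -1, μ(80) = 0, μ(81) = 0, μ(82) = 1, μ(83) = -1, μ(84) = 0, μ(85) = 1, μ(86) = 1, μ(87) = 1, μ(88) = 0, μ(89) = -1, μ(90) = 0, μ(91) = 1, μ(92) = 0, μ(93) = 1, μ(94) = 1, μ(95) = 1, μ(96) = 0, μ(97) = -1, μ(98) = 0, μ(99) = 0, μ(100) = 0, μ(101) = -1, μ(102) = -1, μ(103) = -1, μ(104) = 0, μ(105) = -1, μ(106) = 1, μ(107) = -1, μ(108) = 0, μ(109) = -1, μ(110) = -1, μ(111) = 1, μ(112) = 0, μ(113) = -1, μ(114) = -1, μ(115) = 1, μ(116) = 0, μ(117) = 0, μ(118) = 1, μ(119) = 1, μ(120) = 0, μ(121) = 0, μ(122) = 1, μ(123) = 1, μ(124) = 0, μ(125) = 0, μ(126) = 0, μ(127) = -1, μ(128) = 0, μ(129) = 1, μ(130) = -1, μ(131) = -1, μ(132) = 0, μ(133) = 1, μ(134) = 1, μ(135) = 0, μ(136) = 0, μ(137) = -1, μ(138) = -1, μ(139) = -1, μ(140) = 0, μ(141) = 1, μ(142) = 1, μ(143) = 1, μ(144) = 0, μ(145) = 1, μ(146) = 1, μ(147) = 0, μ(148) = 0, μ(149) = -1, μ(150) = 0, μ(151) = -1, μ(152) = 0, μ(153) = 0, μ(154) = -1, μ(155) = 1, μ(156) = 0, μ(157) = -1, μ(158) = 1, μ(159) = 1, μ(160) = 0, μ(161) = 1, μ(162) = 0, μ(163) = -1, μ(164) = 0, μ(165) = -1, μ(166) = 1, μ(167) = -1, μ(168) = 0, μ(169) = 0, μ(170) = -1. Summing all 170 values: -2. (Mertens function M(x) = Σ_{n ≤ x} μ(n); on average M(x) should be small (PNT ⟺ M(x) = o(x)).)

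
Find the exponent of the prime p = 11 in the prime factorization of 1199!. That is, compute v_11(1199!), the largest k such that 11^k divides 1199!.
v_11(1199!) = 118

Legendre's formula: v_p(n!) = Σ_{k ≥ 1} ⌊n / p^k⌋. For p = 11, n = 1199, the terms are:
  ⌊1199/11^1⌋ = ⌊1199/11⌋ = 109
  ⌊1199/11^2⌋ = ⌊1199/121⌋ = 9
(the next term ⌊1199/11^3⌋ = 0, terminating the sum). Summing: v_11(1199!) = 109 + 9 = 118.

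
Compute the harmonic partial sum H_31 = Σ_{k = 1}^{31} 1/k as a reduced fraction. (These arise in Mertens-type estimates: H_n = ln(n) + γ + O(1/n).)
H_31 = 290774257297357/72201776446800

Direct summation: H_31 = 1 + 1/2 + ... + 1/31. The least common denominator is lcm(1, ..., 31) = 72201776446800; over this denominator the numerator is 72201776446800 + 36100888223400 + 24067258815600 + 18050444111700 + 14440355289360 + 12033629407800 + 10314539492400 + 9025222055850 + 8022419605200 + 7220177644680 + 6563797858800 + 6016814703900 + 5553982803600 + 5157269746200 + 4813451763120 + 4512611027925 + 4247163320400 + 4011209802600 + 3800093497200 + 3610088822340 + 3438179830800 + 3281898929400 + 3139207671600 + 3008407351950 + 2888071057872 + 2776991401800 + 2674139868400 + 2578634873100 + 2489716429200 + 2406725881560 + 2329089562800 = 290774257297357, so H_31 = 290774257297357/72201776446800 (already in lowest terms) ≈ 4.02725. (The PNT-adjacent estimate ln(31) + γ ≈ 4.01120 matches within O(1/n).)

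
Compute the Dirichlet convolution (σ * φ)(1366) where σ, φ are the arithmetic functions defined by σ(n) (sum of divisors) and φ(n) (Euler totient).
(σ * φ)(1366) = 5464

Divisors of 1366: [1, 2, 683, 1366]. For each d | 1366:
  d = 1: σ(1) · φ(1366/1) = 1 · 682 = 682
  d = 2: σ(2) · φ(1366/2) = 3 · 682 = 2046
  d = 683: σ(683) · φ(1366/683) = 684 · 1 = 684
  d = 1366: σ(1366) · φ(1366/1366) = 2052 · 1 = 2052
Summing: (σ * φ)(1366) = 682 + 2046 + 684 + 2052 = 5464.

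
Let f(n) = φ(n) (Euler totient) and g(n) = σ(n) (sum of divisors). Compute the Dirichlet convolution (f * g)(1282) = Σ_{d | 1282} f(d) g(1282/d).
(φ * σ)(1282) = 5128

Divisors of 1282: [1, 2, 641, 1282]. For each d | 1282:
  d = 1: φ(1) · σ(1282/1) = 1 · 1926 = 1926
  d = 2: φ(2) · σ(1282/2) = 1 · 642 = 642
  d = 641: φ(641) · σ(1282/641) = 640 · 3 = 1920
  d = 1282: φ(1282) · σ(1282/1282) = 640 · 1 = 640
Summing: (φ * σ)(1282) = 1926 + 642 + 1920 + 640 = 5128.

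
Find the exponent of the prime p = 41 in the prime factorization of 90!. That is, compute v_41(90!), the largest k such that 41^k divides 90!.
v_41(90!) = 2

Legendre's formula: v_p(n!) = Σ_{k ≥ 1} ⌊n / p^k⌋. For p = 41, n = 90, the terms are:
  ⌊90/41^1⌋ = ⌊90/41⌋ = 2
(the next term ⌊90/41^2⌋ = 0, terminating the sum). Summing: v_41(90!) = 2 = 2.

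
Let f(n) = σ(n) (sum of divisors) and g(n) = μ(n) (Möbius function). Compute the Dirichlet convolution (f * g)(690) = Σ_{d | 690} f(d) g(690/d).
(σ * μ)(690) = 690

Divisors of 690: [1, 2, 3, 5, 6, 10, 15, 23, 30, 46, 69, 115, 138, 230, 345, 690]. For each d | 690:
  d = 1: σ(1) · μ(690/1) = 1 · 1 = 1
  d = 2: σ(2) · μ(690/2) = 3 · -1 = -3
  d = 3: σ(3) · μ(690/3) = 4 · -1 = -4
  d = 5: σ(5) · μ(690/5) = 6 · -1 = -6
  d = 6: σ(6) · μ(690/6) = 12 · 1 = 12
  d = 10: σ(10) · μ(690/10) = 18 · 1 = 18
  d = 15: σ(15) · μ(690/15) = 24 · 1 = 24
  d = 23: σ(23) · μ(690/23) = 24 · -1 = -24
  d = 30: σ(30) · μ(690/30) = 72 · -1 = -72
  d = 46: σ(46) · μ(690/46) = 72 · 1 = 72
  d = 69: σ(69) · μ(690/69) = 96 · 1 = 96
  d = 115: σ(115) · μ(690/115) = 144 · 1 = 144
  d = 138: σ(138) · μ(690/138) = 288 · -1 = -288
  d = 230: σ(230) · μ(690/230) = 432 · -1 = -432
  d = 345: σ(345) · μ(690/345) = 576 · -1 = -576
  d = 690: σ(690) · μ(690/690) = 1728 · 1 = 1728
Summing: (σ * μ)(690) = 1 + -3 + -4 + -6 + 12 + 18 + 24 + -24 + -72 + 72 + 96 + 144 + -288 + -432 + -576 + 1728 = 690.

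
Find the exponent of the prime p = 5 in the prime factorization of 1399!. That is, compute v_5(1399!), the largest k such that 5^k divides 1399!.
v_5(1399!) = 347

Legendre's formula: v_p(n!) = Σ_{k ≥ 1} ⌊n / p^k⌋. For p = 5, n = 1399, the terms are:
  ⌊1399/5^1⌋ = ⌊1399/5⌋ = 279
  ⌊1399/5^2⌋ = ⌊1399/25⌋ = 55
  ⌊1399/5^3⌋ = ⌊1399/125⌋ = 11
  ⌊1399/5^4⌋ = ⌊1399/625⌋ = 2
(the next term ⌊1399/5^5⌋ = 0, terminating the sum). Summing: v_5(1399!) = 279 + 55 + 11 + 2 = 347.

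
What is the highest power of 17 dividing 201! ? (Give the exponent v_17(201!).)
v_17(201!) = 11

Legendre's formula: v_p(n!) = Σ_{k ≥ 1} ⌊n / p^k⌋. For p = 17, n = 201, the terms are:
  ⌊201/17^1⌋ = ⌊201/17⌋ = 11
(the next term ⌊201/17^2⌋ = 0, terminating the sum). Summing: v_17(201!) = 11 = 11.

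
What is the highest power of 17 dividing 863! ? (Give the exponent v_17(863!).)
v_17(863!) = 52

Legendre's formula: v_p(n!) = Σ_{k ≥ 1} ⌊n / p^k⌋. For p = 17, n = 863, the terms are:
  ⌊863/17^1⌋ = ⌊863/17⌋ = 50
  ⌊863/17^2⌋ = ⌊863/289⌋ = 2
(the next term ⌊863/17^3⌋ = 0, terminating the sum). Summing: v_17(863!) = 50 + 2 = 52.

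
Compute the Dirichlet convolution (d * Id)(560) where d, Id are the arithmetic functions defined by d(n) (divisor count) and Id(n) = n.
(d * Id)(560) = 3591

Divisors of 560: [1, 2, 4, 5, 7, 8, 10, 14, 16, 20, 28, 35, 40, 56, 70, 80, 112, 140, 280, 560]. For each d | 560:
  d = 1: d(1) · Id(560/1) = 1 · 560 = 560
  d = 2: d(2) · Id(560/2) = 2 · 280 = 560
  d = 4: d(4) · Id(560/4) = 3 · 140 = 420
  d = 5: d(5) · Id(560/5) = 2 · 112 = 224
  d = 7: d(7) · Id(560/7) = 2 · 80 = 160
  d = 8: d(8) · Id(560/8) = 4 · 70 = 280
  d = 10: d(10) · Id(560/10) = 4 · 56 = 224
  d = 14: d(14) · Id(560/14) = 4 · 40 = 160
  d = 16: d(16) · Id(560/16) = 5 · 35 = 175
  d = 20: d(20) · Id(560/20) = 6 · 28 = 168
  d = 28: d(28) · Id(560/28) = 6 · 20 = 120
  d = 35: d(35) · Id(560/35) = 4 · 16 = 64
  d = 40: d(40) · Id(560/40) = 8 · 14 = 112
  d = 56: d(56) · Id(560/56) = 8 · 10 = 80
  d = 70: d(70) · Id(560/70) = 8 · 8 = 64
  d = 80: d(80) · Id(560/80) = 10 · 7 = 70
  d = 112: d(112) · Id(560/112) = 10 · 5 = 50
  d = 140: d(140) · Id(560/140) = 12 · 4 = 48
  d = 280: d(280) · Id(560/280) = 16 · 2 = 32
  d = 560: d(560) · Id(560/560) = 20 · 1 = 20
Summing: (d * Id)(560) = 560 + 560 + 420 + 224 + 160 + 280 + 224 + 160 + 175 + 168 + 120 + 64 + 112 + 80 + 64 + 70 + 50 + 48 + 32 + 20 = 3591.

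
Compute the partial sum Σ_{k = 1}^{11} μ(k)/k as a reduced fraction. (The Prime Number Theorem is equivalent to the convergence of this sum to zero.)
Σ μ(k)/k = -1/2310

Values of μ(k) for 1 ≤ k ≤ 11: μ(1) = 1, μ(2) = -1, μ(3) = -1, μ(5) = -1, μ(6) = 1, μ(7) = -1, μ(10) = 1, μ(11) = -1, with μ = 0 on non-squarefree integers. Summing μ(k)/k for k where μ(k) ≠ 0 gives -1/2310 ≈ -0.0004. (PNT ⟺ this sum → 0 as n → ∞.)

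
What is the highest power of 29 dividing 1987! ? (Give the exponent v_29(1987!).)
v_29(1987!) = 70

Legendre's formula: v_p(n!) = Σ_{k ≥ 1} ⌊n / p^k⌋. For p = 29, n = 1987, the terms are:
  ⌊1987/29^1⌋ = ⌊1987/29⌋ = 68
  ⌊1987/29^2⌋ = ⌊1987/841⌋ = 2
(the next term ⌊1987/29^3⌋ = 0, terminating the sum). Summing: v_29(1987!) = 68 + 2 = 70.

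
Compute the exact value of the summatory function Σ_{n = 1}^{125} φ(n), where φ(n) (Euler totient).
Σ_{n ≤ 125} φ(n) = 4796

Compute φ(n) for each 1 ≤ n ≤ 125: φ(1) = 1, φ(2) = 1, φ(3) = 2, φ(4) = 2, φ(5) = 4, φ(6) = 2, φ(7) = 6, φ(8) = 4, φ(9) = 6, φ(10) = 4, φ(11) = 10, φ(12) = 4, φ(13) = 12, φ(14) = 6, φ(15) = 8, φ(16) = 8, φ(17) = 16, φ(18) = 6, φ(19) = 18, φ(20) = 8, φ(21) = 12, φ(22) = 10, φ(23) = 22, φ(24) = 8, φ(25) = 20, φ(26) = 12, φ(27) = 18, φ(28) = 12, φ(29) = 28, φ(30) = 8, φ(31) = 30, φ(32) = 16, φ(33) = 20, φ(34) = 16, φ(35) = 24, φ(36) = 12, φ(37) = 36, φ(38) = 18, φ(39) = 24, φ(40) = 16, φ(41) = 40, φ(42) = 12, φ(43) = 42, φ(44) = 20, φ(45) = 24, φ(46) = 22, φ(47) = 46, φ(48) = 16, φ(49) = 42, φ(50) = 20, φ(51) = 32, φ(52) = 24, φ(53) = 52, φ(54) = 18, φ(55) = 40, φ(56) = 24, φ(57) = 36, φ(58) = 28, φ(59) = 58, φ(60) = 16, φ(61) = 60, φ(62) = 30, φ(63) = 36, φ(64) = 32, φ(65) = 48, φ(66) = 20, φ(67) = 66, φ(68) = 32, φ(69) = 44, φ(70) = 24, φ(71) = 70, φ(72) = 24, φ(73) = 72, φ(74) = 36, φ(75) = 40, φ(76) = 36, φ(77) = 60, φ(78) = 24, φ(79) = 78, φ(80) = 32, φ(81) = 54, φ(82) = 40, φ(83) = 82, φ(84) = 24, φ(85) = 64, φ(86) = 42, φ(87) = 56, φ(88) = 40, φ(89) = 88, φ(90) = 24, φ(91) = 72, φ(92) = 44, φ(93) = 60, φ(94) = 46, φ(95) = 72, φ(96) = 32, φ(97) = 96, φ(98) = 42, φ(99) = 60, φ(100) = 40, φ(101) = 100, φ(102) = 32, φ(103) = 102, φ(104) = 48, φ(105) = 48, φ(106) = 52, φ(107) = 106, φ(108) = 36, φ(109) = 108, φ(110) = 40, φ(111) = 72, φ(112) = 48, φ(113) = 112, φ(114) = 36, φ(115) = 88, φ(116) = 56, φ(117) = 72, φ(118) = 58, φ(119) = 96, φ(120) = 32, φ(121) = 110, φ(122) = 60, φ(123) = 80, φ(124) = 60, φ(125) = 100. Summing all 125 values: 4796. (Average order: Σ_{n ≤ x} φ(n) ~ (3/π²) x². For x = 125, (3/π²)·125² ≈ 4749.43.)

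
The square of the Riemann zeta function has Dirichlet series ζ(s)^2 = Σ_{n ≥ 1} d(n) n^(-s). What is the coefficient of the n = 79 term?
d(79) = 2

ζ(s)^2 = (Σ 1/m^s)(Σ 1/k^s). The coefficient of 1/n^s in the product is the number of ordered pairs (m, k) with mk = n, which equals d(n). For n = 79, divisors are [1, 79], so d(79) = 2.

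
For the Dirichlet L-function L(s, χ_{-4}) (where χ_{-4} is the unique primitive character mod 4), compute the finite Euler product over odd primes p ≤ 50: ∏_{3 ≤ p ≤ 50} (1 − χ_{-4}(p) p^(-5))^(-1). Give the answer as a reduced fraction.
∏ = 7508883803148623376075754946450365737429310788606076172798130278074505/7537845509642297199917174706861149114875564283464393121061743521431552

The odd primes p ≤ 50 are [3, 5, 7, 11, 13, 17, 19, 23, 29, 31, 37, 41, 43, 47]. For each, χ(p) = 1 if p ≡ 1 mod 4, χ(p) = −1 if p ≡ 3 mod 4. Taking (1 − χ(p)/p^5)^(-1) = p^5/(p^5 − χ(p)): (1 − (-1)/3^5)^(-1) · (1 − (1)/5^5)^(-1) · (1 − (-1)/7^5)^(-1) · (1 − (-1)/11^5)^(-1) · (1 − (1)/13^5)^(-1) · (1 − (1)/17^5)^(-1) · (1 − (-1)/19^5)^(-1) · (1 − (-1)/23^5)^(-1) · (1 − (1)/29^5)^(-1) · (1 − (-1)/31^5)^(-1) · (1 − (1)/37^5)^(-1) · (1 − (1)/41^5)^(-1) · (1 − (-1)/43^5)^(-1) · (1 − (-1)/47^5)^(-1) = 7508883803148623376075754946450365737429310788606076172798130278074505/7537845509642297199917174706861149114875564283464393121061743521431552.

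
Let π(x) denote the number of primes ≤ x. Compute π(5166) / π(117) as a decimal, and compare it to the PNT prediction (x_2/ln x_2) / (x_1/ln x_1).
π(5166)/π(117) = 687/30 ≈ 22.9000;  PNT prediction ≈ 24.5932.

π(117) = 30 and π(5166) = 687, so π(5166)/π(117) ≈ 22.9000. The PNT-predicted ratio is (5166/ln(5166)) / (117/ln(117)) ≈ 24.5932. The two agree to within a few percent, as expected.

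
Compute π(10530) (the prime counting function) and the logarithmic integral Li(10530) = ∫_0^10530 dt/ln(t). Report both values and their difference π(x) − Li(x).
π(10530) = 1287;  Li(10530) ≈ 1303.52;  π(x) − Li(x) ≈ -16.52.

Direct count of primes ≤ 10530 gives π(10530) = 1287. Numerical evaluation of the logarithmic integral gives Li(10530) ≈ 1303.52. The difference π(x) − Li(x) ≈ -16.52 is typically negative for small/moderate x (Li(x) overestimates), though Littlewood's theorem shows this sign changes infinitely often.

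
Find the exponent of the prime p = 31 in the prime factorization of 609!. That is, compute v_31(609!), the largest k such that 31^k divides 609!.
v_31(609!) = 19

Legendre's formula: v_p(n!) = Σ_{k ≥ 1} ⌊n / p^k⌋. For p = 31, n = 609, the terms are:
  ⌊609/31^1⌋ = ⌊609/31⌋ = 19
(the next term ⌊609/31^2⌋ = 0, terminating the sum). Summing: v_31(609!) = 19 = 19.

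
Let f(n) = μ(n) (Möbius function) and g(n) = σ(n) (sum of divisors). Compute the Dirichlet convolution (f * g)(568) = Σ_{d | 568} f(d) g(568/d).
(μ * σ)(568) = 568

Divisors of 568: [1, 2, 4, 8, 71, 142, 284, 568]. For each d | 568:
  d = 1: μ(1) · σ(568/1) = 1 · 1080 = 1080
  d = 2: μ(2) · σ(568/2) = -1 · 504 = -504
  d = 4: μ(4) · σ(568/4) = 0 · 216 = 0
  d = 8: μ(8) · σ(568/8) = 0 · 72 = 0
  d = 71: μ(71) · σ(568/71) = -1 · 15 = -15
  d = 142: μ(142) · σ(568/142) = 1 · 7 = 7
  d = 284: μ(284) · σ(568/284) = 0 · 3 = 0
  d = 568: μ(568) · σ(568/568) = 0 · 1 = 0
Summing: (μ * σ)(568) = 1080 + -504 + 0 + 0 + -15 + 7 + 0 + 0 = 568.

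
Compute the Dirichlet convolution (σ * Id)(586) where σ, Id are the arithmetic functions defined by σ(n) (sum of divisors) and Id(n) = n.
(σ * Id)(586) = 2935

Divisors of 586: [1, 2, 293, 586]. For each d | 586:
  d = 1: σ(1) · Id(586/1) = 1 · 586 = 586
  d = 2: σ(2) · Id(586/2) = 3 · 293 = 879
  d = 293: σ(293) · Id(586/293) = 294 · 2 = 588
  d = 586: σ(586) · Id(586/586) = 882 · 1 = 882
Summing: (σ * Id)(586) = 586 + 879 + 588 + 882 = 2935.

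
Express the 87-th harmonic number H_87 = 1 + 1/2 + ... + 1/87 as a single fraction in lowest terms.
H_87 = 3706795349055853229324900260857622319/734184632222154704090370027645633600

Direct summation: H_87 = 1 + 1/2 + ... + 1/87. The least common denominator is lcm(1, ..., 87) = 8076030954443701744994070304101969600; over this denominator the numerator is 8076030954443701744994070304101969600 + 4038015477221850872497035152050984800 + 2692010318147900581664690101367323200 + 2019007738610925436248517576025492400 + 1615206190888740348998814060820393920 + 1346005159073950290832345050683661600 + 1153718707777671677856295757728852800 + 1009503869305462718124258788012746200 + 897336772715966860554896700455774400 + 807603095444370174499407030410196960 + 734184632222154704090370027645633600 + 673002579536975145416172525341830800 + 621233150341823211153390023392459200 + 576859353888835838928147878864426400 + 538402063629580116332938020273464640 + 504751934652731359062129394006373100 + 475060644379041279117298253182468800 + 448668386357983430277448350227887200 + 425054260760194828683898437057998400 + 403801547722185087249703515205098480 + 384572902592557225952098585909617600 + 367092316111077352045185013822816800 + 351131780627987032391046534960955200 + 336501289768487572708086262670915400 + 323041238177748069799762812164078784 + 310616575170911605576695011696229600 + 299112257571988953518298900151924800 + 288429676944417919464073939432213200 + 278483826015300060172209320831102400 + 269201031814790058166469010136732320 + 260517127562700056290131300132321600 + 252375967326365679531064697003186550 + 244728210740718234696790009215211200 + 237530322189520639558649126591234400 + 230743741555534335571259151545770560 + 224334193178991715138724175113943600 + 218271106876856803918758656867620800 + 212527130380097414341949218528999200 + 207077716780607737051130007797486400 + 201900773861092543624851757602549240 + 196976364742529310853513909856145600 + 192286451296278612976049292954808800 + 187814673359155854534745821025627200 + 183546158055538676022592506911408400 + 179467354543193372110979340091154880 + 175565890313993516195523267480477600 + 171830445839227696702001495831956800 + 168250644884243786354043131335457700 + 164816958253953096836613679675550400 + 161520619088874034899881406082039392 + 158353548126347093039099417727489600 + 155308287585455802788347505848114800 + 152377942536673617830076798190603200 + 149556128785994476759149450075962400 + 146836926444430940818074005529126720 + 144214838472208959732036969716106600 + 141684753586731609561299479019332800 + 139241913007650030086104660415551200 + 136881880583791554999899496679694400 + 134600515907395029083234505068366160 + 132393950072847569590066726296753600 + 130258563781350028145065650066160800 + 128190967530852408650699528636539200 + 126187983663182839765532348501593275 + 124246630068364642230678004678491840 + 122364105370359117348395004607605600 + 120537775439458234999911497076148800 + 118765161094760319779324563295617200 + 117043926875995677463682178320318400 + 115371870777767167785629575772885280 + 113746914851319742887240426818337600 + 112167096589495857569362087556971800 + 110630561019776736232795483617835200 + 109135553438428401959379328433810400 + 107680412725916023266587604054692928 + 106263565190048707170974609264499600 + 104883518888879243441481432520804800 + 103538858390303868525565003898743200 + 102228239929667110696127472203822400 + 100950386930546271812425878801274620 + 99704085857329651172766300050641600 + 98488182371264655426756954928072800 + 97301577764381948734868316916891200 + 96143225648139306488024646477404400 + 95012128875808255823459650636493760 + 93907336679577927267372910512813600 + 92827942005100020057403106943700800 = 40774748839614385522573902869433845509, so H_87 = 40774748839614385522573902869433845509/8076030954443701744994070304101969600; reducing by gcd(40774748839614385522573902869433845509, 8076030954443701744994070304101969600) = 11 gives 3706795349055853229324900260857622319/734184632222154704090370027645633600 ≈ 5.04886. (The PNT-adjacent estimate ln(87) + γ ≈ 5.04312 matches within O(1/n).)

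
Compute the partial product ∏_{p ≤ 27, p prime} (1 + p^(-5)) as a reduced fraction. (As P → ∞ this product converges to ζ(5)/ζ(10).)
∏ = 2612085852729079932096672771072/2521568243390149185231442932125

The primes p ≤ 27 are [2, 3, 5, 7, 11, 13, 17, 19, 23]. For each, (1 + 1/p^5) = (p^5 + 1)/p^5. Multiplying these fractions over p ∈ [2, 3, 5, 7, 11, 13, 17, 19, 23] gives 2612085852729079932096672771072/2521568243390149185231442932125. (In the limit P → ∞ this tends to ζ(5)/ζ(10).)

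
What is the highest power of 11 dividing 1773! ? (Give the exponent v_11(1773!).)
v_11(1773!) = 176

Legendre's formula: v_p(n!) = Σ_{k ≥ 1} ⌊n / p^k⌋. For p = 11, n = 1773, the terms are:
  ⌊1773/11^1⌋ = ⌊1773/11⌋ = 161
  ⌊1773/11^2⌋ = ⌊1773/121⌋ = 14
  ⌊1773/11^3⌋ = ⌊1773/1331⌋ = 1
(the next term ⌊1773/11^4⌋ = 0, terminating the sum). Summing: v_11(1773!) = 161 + 14 + 1 = 176.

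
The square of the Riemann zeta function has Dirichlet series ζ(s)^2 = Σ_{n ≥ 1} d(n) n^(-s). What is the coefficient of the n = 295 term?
d(295) = 4

ζ(s)^2 = (Σ 1/m^s)(Σ 1/k^s). The coefficient of 1/n^s in the product is the number of ordered pairs (m, k) with mk = n, which equals d(n). For n = 295, divisors are [1, 5, 59, 295], so d(295) = 4.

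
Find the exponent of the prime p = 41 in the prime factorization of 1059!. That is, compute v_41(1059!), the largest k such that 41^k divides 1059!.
v_41(1059!) = 25

Legendre's formula: v_p(n!) = Σ_{k ≥ 1} ⌊n / p^k⌋. For p = 41, n = 1059, the terms are:
  ⌊1059/41^1⌋ = ⌊1059/41⌋ = 25
(the next term ⌊1059/41^2⌋ = 0, terminating the sum). Summing: v_41(1059!) = 25 = 25.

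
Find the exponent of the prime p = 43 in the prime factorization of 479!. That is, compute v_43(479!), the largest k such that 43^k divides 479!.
v_43(479!) = 11

Legendre's formula: v_p(n!) = Σ_{k ≥ 1} ⌊n / p^k⌋. For p = 43, n = 479, the terms are:
  ⌊479/43^1⌋ = ⌊479/43⌋ = 11
(the next term ⌊479/43^2⌋ = 0, terminating the sum). Summing: v_43(479!) = 11 = 11.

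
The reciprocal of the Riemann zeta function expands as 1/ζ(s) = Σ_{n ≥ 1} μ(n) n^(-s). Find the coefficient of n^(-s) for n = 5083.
μ(5083) = -1

Factor n = 5083 = 13 · 17 · 23. μ(n) = 0 if any exponent ≥ 2 (not squarefree); otherwise μ(n) = (−1)^{ω(n)} where ω(n) is the number of distinct prime factors. Applying: μ(5083) = -1.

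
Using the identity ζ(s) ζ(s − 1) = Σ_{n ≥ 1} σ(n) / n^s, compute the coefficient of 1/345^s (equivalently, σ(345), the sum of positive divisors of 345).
σ(345) = 576

In the product (Σ m^0/m^s)(Σ k / k^s) = Σ (Σ_{d | n} d) / n^s, the coefficient of 1/n^s is σ(n) = Σ_{d | n} d. For n = 345, divisors are [1, 3, 5, 15, 23, 69, 115, 345]; summing: σ(345) = 576.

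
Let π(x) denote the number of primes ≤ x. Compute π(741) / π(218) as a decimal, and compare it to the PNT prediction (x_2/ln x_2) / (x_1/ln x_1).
π(741)/π(218) = 131/47 ≈ 2.7872;  PNT prediction ≈ 2.7697.

π(218) = 47 and π(741) = 131, so π(741)/π(218) ≈ 2.7872. The PNT-predicted ratio is (741/ln(741)) / (218/ln(218)) ≈ 2.7697. The two agree to within a few percent, as expected.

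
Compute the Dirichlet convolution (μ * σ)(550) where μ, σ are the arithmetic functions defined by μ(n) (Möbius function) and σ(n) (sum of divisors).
(μ * σ)(550) = 550

Divisors of 550: [1, 2, 5, 10, 11, 22, 25, 50, 55, 110, 275, 550]. For each d | 550:
  d = 1: μ(1) · σ(550/1) = 1 · 1116 = 1116
  d = 2: μ(2) · σ(550/2) = -1 · 372 = -372
  d = 5: μ(5) · σ(550/5) = -1 · 216 = -216
  d = 10: μ(10) · σ(550/10) = 1 · 72 = 72
  d = 11: μ(11) · σ(550/11) = -1 · 93 = -93
  d = 22: μ(22) · σ(550/22) = 1 · 31 = 31
  d = 25: μ(25) · σ(550/25) = 0 · 36 = 0
  d = 50: μ(50) · σ(550/50) = 0 · 12 = 0
  d = 55: μ(55) · σ(550/55) = 1 · 18 = 18
  d = 110: μ(110) · σ(550/110) = -1 · 6 = -6
  d = 275: μ(275) · σ(550/275) = 0 · 3 = 0
  d = 550: μ(550) · σ(550/550) = 0 · 1 = 0
Summing: (μ * σ)(550) = 1116 + -372 + -216 + 72 + -93 + 31 + 0 + 0 + 18 + -6 + 0 + 0 = 550.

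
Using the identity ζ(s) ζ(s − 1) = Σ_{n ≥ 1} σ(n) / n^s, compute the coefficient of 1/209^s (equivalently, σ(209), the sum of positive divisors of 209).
σ(209) = 240

In the product (Σ m^0/m^s)(Σ k / k^s) = Σ (Σ_{d | n} d) / n^s, the coefficient of 1/n^s is σ(n) = Σ_{d | n} d. For n = 209, divisors are [1, 11, 19, 209]; summing: σ(209) = 240.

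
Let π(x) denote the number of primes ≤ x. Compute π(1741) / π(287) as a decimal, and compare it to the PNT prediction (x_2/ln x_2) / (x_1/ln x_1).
π(1741)/π(287) = 271/61 ≈ 4.4426;  PNT prediction ≈ 4.6007.

π(287) = 61 and π(1741) = 271, so π(1741)/π(287) ≈ 4.4426. The PNT-predicted ratio is (1741/ln(1741)) / (287/ln(287)) ≈ 4.6007. The two agree to within a few percent, as expected.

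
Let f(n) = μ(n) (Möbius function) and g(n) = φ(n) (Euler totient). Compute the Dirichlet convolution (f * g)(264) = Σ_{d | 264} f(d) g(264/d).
(μ * φ)(264) = 18

Divisors of 264: [1, 2, 3, 4, 6, 8, 11, 12, 22, 24, 33, 44, 66, 88, 132, 264]. For each d | 264:
  d = 1: μ(1) · φ(264/1) = 1 · 80 = 80
  d = 2: μ(2) · φ(264/2) = -1 · 40 = -40
  d = 3: μ(3) · φ(264/3) = -1 · 40 = -40
  d = 4: μ(4) · φ(264/4) = 0 · 20 = 0
  d = 6: μ(6) · φ(264/6) = 1 · 20 = 20
  d = 8: μ(8) · φ(264/8) = 0 · 20 = 0
  d = 11: μ(11) · φ(264/11) = -1 · 8 = -8
  d = 12: μ(12) · φ(264/12) = 0 · 10 = 0
  d = 22: μ(22) · φ(264/22) = 1 · 4 = 4
  d = 24: μ(24) · φ(264/24) = 0 · 10 = 0
  d = 33: μ(33) · φ(264/33) = 1 · 4 = 4
  d = 44: μ(44) · φ(264/44) = 0 · 2 = 0
  d = 66: μ(66) · φ(264/66) = -1 · 2 = -2
  d = 88: μ(88) · φ(264/88) = 0 · 2 = 0
  d = 132: μ(132) · φ(264/132) = 0 · 1 = 0
  d = 264: μ(264) · φ(264/264) = 0 · 1 = 0
Summing: (μ * φ)(264) = 80 + -40 + -40 + 0 + 20 + 0 + -8 + 0 + 4 + 0 + 4 + 0 + -2 + 0 + 0 + 0 = 18.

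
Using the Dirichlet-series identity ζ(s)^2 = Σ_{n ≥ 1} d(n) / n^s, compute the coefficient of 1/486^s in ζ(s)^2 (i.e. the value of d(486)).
d(486) = 12

ζ(s)^2 = (Σ 1/m^s)(Σ 1/k^s). The coefficient of 1/n^s in the product is the number of ordered pairs (m, k) with mk = n, which equals d(n). For n = 486, divisors are [1, 2, 3, 6, 9, 18, 27, 54, 81, 162, 243, 486], so d(486) = 12.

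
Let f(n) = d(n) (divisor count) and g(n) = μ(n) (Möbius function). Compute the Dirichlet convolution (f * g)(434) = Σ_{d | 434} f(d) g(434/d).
(d * μ)(434) = 1

Divisors of 434: [1, 2, 7, 14, 31, 62, 217, 434]. For each d | 434:
  d = 1: d(1) · μ(434/1) = 1 · -1 = -1
  d = 2: d(2) · μ(434/2) = 2 · 1 = 2
  d = 7: d(7) · μ(434/7) = 2 · 1 = 2
  d = 14: d(14) · μ(434/14) = 4 · -1 = -4
  d = 31: d(31) · μ(434/31) = 2 · 1 = 2
  d = 62: d(62) · μ(434/62) = 4 · -1 = -4
  d = 217: d(217) · μ(434/217) = 4 · -1 = -4
  d = 434: d(434) · μ(434/434) = 8 · 1 = 8
Summing: (d * μ)(434) = -1 + 2 + 2 + -4 + 2 + -4 + -4 + 8 = 1.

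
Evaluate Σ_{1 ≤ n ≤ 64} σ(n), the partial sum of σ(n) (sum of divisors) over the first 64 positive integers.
Σ_{n ≤ 64} σ(n) = 3403

Compute σ(n) for each 1 ≤ n ≤ 64: σ(1) = 1, σ(2) = 3, σ(3) = 4, σ(4) = 7, σ(5) = 6, σ(6) = 12, σ(7) = 8, σ(8) = 15, σ(9) = 13, σ(10) = 18, σ(11) = 12, σ(12) = 28, σ(13) = 14, σ(14) = 24, σ(15) = 24, σ(16) = 31, σ(17) = 18, σ(18) = 39, σ(19) = 20, σ(20) = 42, σ(21) = 32, σ(22) = 36, σ(23) = 24, σ(24) = 60, σ(25) = 31, σ(26) = 42, σ(27) = 40, σ(28) = 56, σ(29) = 30, σ(30) = 72, σ(31) = 32, σ(32) = 63, σ(33) = 48, σ(34) = 54, σ(35) = 48, σ(36) = 91, σ(37) = 38, σ(38) = 60, σ(39) = 56, σ(40) = 90, σ(41) = 42, σ(42) = 96, σ(43) = 44, σ(44) = 84, σ(45) = 78, σ(46) = 72, σ(47) = 48, σ(48) = 124, σ(49) = 57, σ(50) = 93, σ(51) = 72, σ(52) = 98, σ(53) = 54, σ(54) = 120, σ(55) = 72, σ(56) = 120, σ(57) = 80, σ(58) = 90, σ(59) = 60, σ(60) = 168, σ(61) = 62, σ(62) = 96, σ(63) = 104, σ(64) = 127. Summing all 64 values: 3403. (Average order: Σ_{n ≤ x} σ(n) ~ (π²/12) x². For x = 64, (π²/12)·64² ≈ 3368.82.)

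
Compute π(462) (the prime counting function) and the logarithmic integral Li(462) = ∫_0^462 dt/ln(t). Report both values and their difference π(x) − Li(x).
π(462) = 89;  Li(462) ≈ 95.64;  π(x) − Li(x) ≈ -6.64.

Direct count of primes ≤ 462 gives π(462) = 89. Numerical evaluation of the logarithmic integral gives Li(462) ≈ 95.64. The difference π(x) − Li(x) ≈ -6.64 is typically negative for small/moderate x (Li(x) overestimates), though Littlewood's theorem shows this sign changes infinitely often.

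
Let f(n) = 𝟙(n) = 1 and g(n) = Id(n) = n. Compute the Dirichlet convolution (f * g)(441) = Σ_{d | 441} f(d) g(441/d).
(𝟙 * Id)(441) = 741

Divisors of 441: [1, 3, 7, 9, 21, 49, 63, 147, 441]. For each d | 441:
  d = 1: 𝟙(1) · Id(441/1) = 1 · 441 = 441
  d = 3: 𝟙(3) · Id(441/3) = 1 · 147 = 147
  d = 7: 𝟙(7) · Id(441/7) = 1 · 63 = 63
  d = 9: 𝟙(9) · Id(441/9) = 1 · 49 = 49
  d = 21: 𝟙(21) · Id(441/21) = 1 · 21 = 21
  d = 49: 𝟙(49) · Id(441/49) = 1 · 9 = 9
  d = 63: 𝟙(63) · Id(441/63) = 1 · 7 = 7
  d = 147: 𝟙(147) · Id(441/147) = 1 · 3 = 3
  d = 441: 𝟙(441) · Id(441/441) = 1 · 1 = 1
Summing: (𝟙 * Id)(441) = 441 + 147 + 63 + 49 + 21 + 9 + 7 + 3 + 1 = 741.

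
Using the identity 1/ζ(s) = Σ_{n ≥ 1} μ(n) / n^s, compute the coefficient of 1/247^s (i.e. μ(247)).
μ(247) = 1

Factor n = 247 = 13 · 19. μ(n) = 0 if any exponent ≥ 2 (not squarefree); otherwise μ(n) = (−1)^{ω(n)} where ω(n) is the number of distinct prime factors. Applying: μ(247) = 1.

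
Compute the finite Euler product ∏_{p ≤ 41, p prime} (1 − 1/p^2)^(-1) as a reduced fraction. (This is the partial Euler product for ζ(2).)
∏ = 10043314222393291843289/6135418369257504768000

The primes p ≤ 41 are [2, 3, 5, 7, 11, 13, 17, 19, 23, 29, 31, 37, 41]. For each prime, (1 − 1/p^2)^(-1) = p^2 / (p^2 − 1). The product is (1 − 1/2^2)^(-1), (1 − 1/3^2)^(-1), (1 − 1/5^2)^(-1), (1 − 1/7^2)^(-1), (1 − 1/11^2)^(-1), (1 − 1/13^2)^(-1), (1 − 1/17^2)^(-1), (1 − 1/19^2)^(-1), (1 − 1/23^2)^(-1), (1 − 1/29^2)^(-1), (1 − 1/31^2)^(-1), (1 − 1/37^2)^(-1), (1 − 1/41^2)^(-1) = ∏ p^2 / (p^2 − 1) = 10043314222393291843289/6135418369257504768000.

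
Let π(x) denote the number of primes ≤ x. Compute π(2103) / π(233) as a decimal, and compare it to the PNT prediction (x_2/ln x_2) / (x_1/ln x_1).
π(2103)/π(233) = 317/51 ≈ 6.2157;  PNT prediction ≈ 6.4304.

π(233) = 51 and π(2103) = 317, so π(2103)/π(233) ≈ 6.2157. The PNT-predicted ratio is (2103/ln(2103)) / (233/ln(233)) ≈ 6.4304. The two agree to within a few percent, as expected.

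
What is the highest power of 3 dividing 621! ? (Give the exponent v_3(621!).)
v_3(621!) = 308

Legendre's formula: v_p(n!) = Σ_{k ≥ 1} ⌊n / p^k⌋. For p = 3, n = 621, the terms are:
  ⌊621/3^1⌋ = ⌊621/3⌋ = 207
  ⌊621/3^2⌋ = ⌊621/9⌋ = 69
  ⌊621/3^3⌋ = ⌊621/27⌋ = 23
  ⌊621/3^4⌋ = ⌊621/81⌋ = 7
  ⌊621/3^5⌋ = ⌊621/243⌋ = 2
(the next term ⌊621/3^6⌋ = 0, terminating the sum). Summing: v_3(621!) = 207 + 69 + 23 + 7 + 2 = 308.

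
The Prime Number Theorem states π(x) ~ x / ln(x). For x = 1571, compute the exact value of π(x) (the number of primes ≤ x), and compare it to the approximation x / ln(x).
π(1571) = 248;  x/ln(x) ≈ 213.47;  relative error ≈ 13.92%.

Directly count primes up to 1571: π(1571) = 248. The PNT approximation gives 1571/ln(1571) ≈ 1571/7.35947 ≈ 213.47. Relative error (π(x) − x/ln(x)) / π(x) ≈ 13.92%; the approximation is known to undercount slightly (Li(x) is a better estimate).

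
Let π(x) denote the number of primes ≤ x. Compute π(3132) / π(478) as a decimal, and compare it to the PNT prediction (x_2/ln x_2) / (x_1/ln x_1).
π(3132)/π(478) = 445/91 ≈ 4.8901;  PNT prediction ≈ 5.0221.

π(478) = 91 and π(3132) = 445, so π(3132)/π(478) ≈ 4.8901. The PNT-predicted ratio is (3132/ln(3132)) / (478/ln(478)) ≈ 5.0221. The two agree to within a few percent, as expected.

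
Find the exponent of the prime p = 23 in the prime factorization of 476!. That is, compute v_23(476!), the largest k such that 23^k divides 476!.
v_23(476!) = 20

Legendre's formula: v_p(n!) = Σ_{k ≥ 1} ⌊n / p^k⌋. For p = 23, n = 476, the terms are:
  ⌊476/23^1⌋ = ⌊476/23⌋ = 20
(the next term ⌊476/23^2⌋ = 0, terminating the sum). Summing: v_23(476!) = 20 = 20.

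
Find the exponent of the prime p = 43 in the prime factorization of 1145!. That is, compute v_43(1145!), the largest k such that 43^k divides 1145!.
v_43(1145!) = 26

Legendre's formula: v_p(n!) = Σ_{k ≥ 1} ⌊n / p^k⌋. For p = 43, n = 1145, the terms are:
  ⌊1145/43^1⌋ = ⌊1145/43⌋ = 26
(the next term ⌊1145/43^2⌋ = 0, terminating the sum). Summing: v_43(1145!) = 26 = 26.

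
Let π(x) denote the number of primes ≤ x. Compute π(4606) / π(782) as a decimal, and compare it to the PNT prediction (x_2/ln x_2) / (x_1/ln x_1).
π(4606)/π(782) = 623/137 ≈ 4.5474;  PNT prediction ≈ 4.6518.

π(782) = 137 and π(4606) = 623, so π(4606)/π(782) ≈ 4.5474. The PNT-predicted ratio is (4606/ln(4606)) / (782/ln(782)) ≈ 4.6518. The two agree to within a few percent, as expected.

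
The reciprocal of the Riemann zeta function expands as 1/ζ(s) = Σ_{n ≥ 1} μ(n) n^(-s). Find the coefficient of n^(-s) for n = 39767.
μ(39767) = 1

Factor n = 39767 = 7 · 13 · 19 · 23. μ(n) = 0 if any exponent ≥ 2 (not squarefree); otherwise μ(n) = (−1)^{ω(n)} where ω(n) is the number of distinct prime factors. Applying: μ(39767) = 1.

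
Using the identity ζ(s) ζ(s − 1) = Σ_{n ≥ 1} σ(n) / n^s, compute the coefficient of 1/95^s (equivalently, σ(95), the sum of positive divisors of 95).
σ(95) = 120

In the product (Σ m^0/m^s)(Σ k / k^s) = Σ (Σ_{d | n} d) / n^s, the coefficient of 1/n^s is σ(n) = Σ_{d | n} d. For n = 95, divisors are [1, 5, 19, 95]; summing: σ(95) = 120.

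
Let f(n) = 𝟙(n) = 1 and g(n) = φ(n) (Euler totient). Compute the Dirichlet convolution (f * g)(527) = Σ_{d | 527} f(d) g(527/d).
(𝟙 * φ)(527) = 527

Divisors of 527: [1, 17, 31, 527]. For each d | 527:
  d = 1: 𝟙(1) · φ(527/1) = 1 · 480 = 480
  d = 17: 𝟙(17) · φ(527/17) = 1 · 30 = 30
  d = 31: 𝟙(31) · φ(527/31) = 1 · 16 = 16
  d = 527: 𝟙(527) · φ(527/527) = 1 · 1 = 1
Summing: (𝟙 * φ)(527) = 480 + 30 + 16 + 1 = 527.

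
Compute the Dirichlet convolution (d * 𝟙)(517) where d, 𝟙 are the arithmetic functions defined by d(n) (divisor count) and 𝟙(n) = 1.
(d * 𝟙)(517) = 9

Divisors of 517: [1, 11, 47, 517]. For each d | 517:
  d = 1: d(1) · 𝟙(517/1) = 1 · 1 = 1
  d = 11: d(11) · 𝟙(517/11) = 2 · 1 = 2
  d = 47: d(47) · 𝟙(517/47) = 2 · 1 = 2
  d = 517: d(517) · 𝟙(517/517) = 4 · 1 = 4
Summing: (d * 𝟙)(517) = 1 + 2 + 2 + 4 = 9.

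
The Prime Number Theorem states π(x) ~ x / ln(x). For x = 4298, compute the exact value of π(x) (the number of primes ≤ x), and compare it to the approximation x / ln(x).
π(4298) = 590;  x/ln(x) ≈ 513.75;  relative error ≈ 12.92%.

Directly count primes up to 4298: π(4298) = 590. The PNT approximation gives 4298/ln(4298) ≈ 4298/8.36591 ≈ 513.75. Relative error (π(x) − x/ln(x)) / π(x) ≈ 12.92%; the approximation is known to undercount slightly (Li(x) is a better estimate).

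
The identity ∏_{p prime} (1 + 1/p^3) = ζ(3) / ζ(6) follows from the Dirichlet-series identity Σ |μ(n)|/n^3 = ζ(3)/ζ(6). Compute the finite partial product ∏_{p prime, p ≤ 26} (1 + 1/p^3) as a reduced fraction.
∏ = 16117288424681472/13642976755448975

The primes p ≤ 26 are [2, 3, 5, 7, 11, 13, 17, 19, 23]. For each, (1 + 1/p^3) = (p^3 + 1)/p^3. Multiplying these fractions over p ∈ [2, 3, 5, 7, 11, 13, 17, 19, 23] gives 16117288424681472/13642976755448975. (In the limit P → ∞ this tends to ζ(3)/ζ(6).)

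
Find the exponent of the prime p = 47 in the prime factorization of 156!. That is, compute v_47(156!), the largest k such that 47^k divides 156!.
v_47(156!) = 3

Legendre's formula: v_p(n!) = Σ_{k ≥ 1} ⌊n / p^k⌋. For p = 47, n = 156, the terms are:
  ⌊156/47^1⌋ = ⌊156/47⌋ = 3
(the next term ⌊156/47^2⌋ = 0, terminating the sum). Summing: v_47(156!) = 3 = 3.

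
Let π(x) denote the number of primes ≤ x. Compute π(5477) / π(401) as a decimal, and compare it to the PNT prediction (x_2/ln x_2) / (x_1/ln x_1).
π(5477)/π(401) = 723/79 ≈ 9.1519;  PNT prediction ≈ 9.5103.

π(401) = 79 and π(5477) = 723, so π(5477)/π(401) ≈ 9.1519. The PNT-predicted ratio is (5477/ln(5477)) / (401/ln(401)) ≈ 9.5103. The two agree to within a few percent, as expected.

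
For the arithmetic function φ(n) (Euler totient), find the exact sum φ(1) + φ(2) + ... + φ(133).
Σ_{n ≤ 133} φ(n) = 5432

Compute φ(n) for each 1 ≤ n ≤ 133: φ(1) = 1, φ(2) = 1, φ(3) = 2, φ(4) = 2, φ(5) = 4, φ(6) = 2, φ(7) = 6, φ(8) = 4, φ(9) = 6, φ(10) = 4, φ(11) = 10, φ(12) = 4, φ(13) = 12, φ(14) = 6, φ(15) = 8, φ(16) = 8, φ(17) = 16, φ(18) = 6, φ(19) = 18, φ(20) = 8, φ(21) = 12, φ(22) = 10, φ(23) = 22, φ(24) = 8, φ(25) = 20, φ(26) = 12, φ(27) = 18, φ(28) = 12, φ(29) = 28, φ(30) = 8, φ(31) = 30, φ(32) = 16, φ(33) = 20, φ(34) = 16, φ(35) = 24, φ(36) = 12, φ(37) = 36, φ(38) = 18, φ(39) = 24, φ(40) = 16, φ(41) = 40, φ(42) = 12, φ(43) = 42, φ(44) = 20, φ(45) = 24, φ(46) = 22, φ(47) = 46, φ(48) = 16, φ(49) = 42, φ(50) = 20, φ(51) = 32, φ(52) = 24, φ(53) = 52, φ(54) = 18, φ(55) = 40, φ(56) = 24, φ(57) = 36, φ(58) = 28, φ(59) = 58, φ(60) = 16, φ(61) = 60, φ(62) = 30, φ(63) = 36, φ(64) = 32, φ(65) = 48, φ(66) = 20, φ(67) = 66, φ(68) = 32, φ(69) = 44, φ(70) = 24, φ(71) = 70, φ(72) = 24, φ(73) = 72, φ(74) = 36, φ(75) = 40, φ(76) = 36, φ(77) = 60, φ(78) = 24, φ(79) = 78, φ(80) = 32, φ(81) = 54, φ(82) = 40, φ(83) = 82, φ(84) = 24, φ(85) = 64, φ(86) = 42, φ(87) = 56, φ(88) = 40, φ(89) = 88, φ(90) = 24, φ(91) = 72, φ(92) = 44, φ(93) = 60, φ(94) = 46, φ(95) = 72, φ(96) = 32, φ(97) = 96, φ(98) = 42, φ(99) = 60, φ(100) = 40, φ(101) = 100, φ(102) = 32, φ(103) = 102, φ(104) = 48, φ(105) = 48, φ(106) = 52, φ(107) = 106, φ(108) = 36, φ(109) = 108, φ(110) = 40, φ(111) = 72, φ(112) = 48, φ(113) = 112, φ(114) = 36, φ(115) = 88, φ(116) = 56, φ(117) = 72, φ(118) = 58, φ(119) = 96, φ(120) = 32, φ(121) = 110, φ(122) = 60, φ(123) = 80, φ(124) = 60, φ(125) = 100, φ(126) = 36, φ(127) = 126, φ(128) = 64, φ(129) = 84, φ(130) = 48, φ(131) = 130, φ(132) = 40, φ(133) = 108. Summing all 133 values: 5432. (Average order: Σ_{n ≤ x} φ(n) ~ (3/π²) x². For x = 133, (3/π²)·133² ≈ 5376.81.)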